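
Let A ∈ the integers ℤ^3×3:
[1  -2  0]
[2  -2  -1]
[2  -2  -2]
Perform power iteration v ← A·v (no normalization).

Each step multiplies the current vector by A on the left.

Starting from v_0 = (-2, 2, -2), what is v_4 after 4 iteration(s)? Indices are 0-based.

v_0 = (-2, 2, -2).
v_1 = A·v_0 = (-6, -6, -4).
v_2 = A·v_1 = (6, 4, 8).
v_3 = A·v_2 = (-2, -4, -12).
v_4 = A·v_3 = (6, 16, 28).

v_4 = (6, 16, 28)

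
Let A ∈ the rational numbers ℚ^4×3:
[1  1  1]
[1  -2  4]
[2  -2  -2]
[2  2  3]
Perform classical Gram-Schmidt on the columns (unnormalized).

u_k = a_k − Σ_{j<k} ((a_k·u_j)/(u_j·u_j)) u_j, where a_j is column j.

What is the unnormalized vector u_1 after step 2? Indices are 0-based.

Step 1: u_0 = a_0 = (1, 1, 2, 2).
Step 2: u_1 = a_1 − (-1/10)·u_0 = (11/10, -19/10, -9/5, 11/5).

u_1 = (11/10, -19/10, -9/5, 11/5)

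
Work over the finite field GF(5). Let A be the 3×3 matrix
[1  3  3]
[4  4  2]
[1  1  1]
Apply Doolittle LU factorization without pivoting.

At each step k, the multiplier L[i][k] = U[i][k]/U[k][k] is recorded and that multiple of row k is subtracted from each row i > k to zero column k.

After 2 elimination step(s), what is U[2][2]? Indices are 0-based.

U[2][2] = 3

Step 1: pivot at (0,0) is 1.
  row1 ← row1 − (4)·row0  ⇒  L[1][0]=4, U row1=(0, 2, 0)
  row2 ← row2 − (1)·row0  ⇒  L[2][0]=1, U row2=(0, 3, 3)
Step 2: pivot at (1,1) is 2.
  row2 ← row2 − (4)·row1  ⇒  L[2][1]=4, U row2=(0, 0, 3)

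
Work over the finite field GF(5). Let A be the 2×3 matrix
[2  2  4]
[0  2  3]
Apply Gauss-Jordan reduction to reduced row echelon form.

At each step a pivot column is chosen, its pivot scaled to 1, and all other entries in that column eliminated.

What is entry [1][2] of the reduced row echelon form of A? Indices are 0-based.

pivot(0,0)=2: scale R0 → (1, 1, 2)
pivot(1,1)=2: scale R1 → (0, 1, 4)
  clear (0,1): R0 −= (1)R1 → (1, 0, 3)

M[1][2] = 4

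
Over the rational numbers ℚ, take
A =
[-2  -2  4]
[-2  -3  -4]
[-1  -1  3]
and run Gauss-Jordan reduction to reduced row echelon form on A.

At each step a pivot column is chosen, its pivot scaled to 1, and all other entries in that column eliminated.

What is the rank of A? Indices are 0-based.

[1] R0 /= -2  ⇒  (1, 1, -2)
     R1 -= -2·R0  ⇒  (0, -1, -8)
     R2 -= -1·R0  ⇒  (0, 0, 1)
[2] R1 /= -1  ⇒  (0, 1, 8)
     R0 -= 1·R1  ⇒  (1, 0, -10)
[3] R2 /= 1  ⇒  (0, 0, 1)
     R0 -= -10·R2  ⇒  (1, 0, 0)
     R1 -= 8·R2  ⇒  (0, 1, 0)

rank = 3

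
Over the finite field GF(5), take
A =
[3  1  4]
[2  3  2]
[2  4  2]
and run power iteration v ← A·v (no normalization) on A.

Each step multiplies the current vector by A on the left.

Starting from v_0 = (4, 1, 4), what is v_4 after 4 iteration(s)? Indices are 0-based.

v_0 = (4, 1, 4).
v_1 = A·v_0 = (4, 4, 0).
v_2 = A·v_1 = (1, 0, 4).
v_3 = A·v_2 = (4, 0, 0).
v_4 = A·v_3 = (2, 3, 3).

v_4 = (2, 3, 3)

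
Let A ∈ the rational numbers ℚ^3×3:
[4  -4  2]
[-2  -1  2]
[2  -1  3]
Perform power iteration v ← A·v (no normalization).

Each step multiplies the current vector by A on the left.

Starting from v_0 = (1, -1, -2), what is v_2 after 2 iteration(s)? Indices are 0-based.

v_2 = (30, -9, 4)

v_0 = (1, -1, -2).
v_1 = A·v_0 = (4, -5, -3).
v_2 = A·v_1 = (30, -9, 4).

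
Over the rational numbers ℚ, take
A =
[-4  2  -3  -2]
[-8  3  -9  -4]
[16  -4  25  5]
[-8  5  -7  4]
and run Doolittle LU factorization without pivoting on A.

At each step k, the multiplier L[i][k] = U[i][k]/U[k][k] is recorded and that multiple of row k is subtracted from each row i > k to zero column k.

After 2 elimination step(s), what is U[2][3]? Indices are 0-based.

[col 0] pivot -4
  R1 -= 2*R0 → (0, -1, -3, 0)  (L[1][0] := 2)
  R2 -= -4*R0 → (0, 4, 13, -3)  (L[2][0] := -4)
  R3 -= 2*R0 → (0, 1, -1, 8)  (L[3][0] := 2)
[col 1] pivot -1
  R2 -= -4*R1 → (0, 0, 1, -3)  (L[2][1] := -4)
  R3 -= -1*R1 → (0, 0, -4, 8)  (L[3][1] := -1)

U[2][3] = -3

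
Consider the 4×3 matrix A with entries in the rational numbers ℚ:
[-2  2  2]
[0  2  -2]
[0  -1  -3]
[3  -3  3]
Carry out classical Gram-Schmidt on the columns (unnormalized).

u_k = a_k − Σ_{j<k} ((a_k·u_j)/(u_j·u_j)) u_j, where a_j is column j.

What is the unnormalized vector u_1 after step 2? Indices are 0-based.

Step 1: u_0 = a_0 = (-2, 0, 0, 3).
Step 2: u_1 = a_1 − (-1)·u_0 = (0, 2, -1, 0).

u_1 = (0, 2, -1, 0)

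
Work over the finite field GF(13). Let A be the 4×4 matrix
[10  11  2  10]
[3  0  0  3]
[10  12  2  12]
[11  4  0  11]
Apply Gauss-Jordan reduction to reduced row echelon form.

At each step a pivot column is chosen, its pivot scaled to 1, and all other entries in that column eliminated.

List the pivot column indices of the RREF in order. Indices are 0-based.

[1] R0 /= 10  ⇒  (1, 5, 8, 1)
     R1 -= 3·R0  ⇒  (0, 11, 2, 0)
     R2 -= 10·R0  ⇒  (0, 1, 0, 2)
     R3 -= 11·R0  ⇒  (0, 1, 3, 0)
[2] R1 /= 11  ⇒  (0, 1, 12, 0)
     R0 -= 5·R1  ⇒  (1, 0, 0, 1)
     R2 -= 1·R1  ⇒  (0, 0, 1, 2)
     R3 -= 1·R1  ⇒  (0, 0, 4, 0)
[3] R2 /= 1  ⇒  (0, 0, 1, 2)
     R1 -= 12·R2  ⇒  (0, 1, 0, 2)
     R3 -= 4·R2  ⇒  (0, 0, 0, 5)
[4] R3 /= 5  ⇒  (0, 0, 0, 1)
     R0 -= 1·R3  ⇒  (1, 0, 0, 0)
     R1 -= 2·R3  ⇒  (0, 1, 0, 0)
     R2 -= 2·R3  ⇒  (0, 0, 1, 0)

pivot columns: 0, 1, 2, 3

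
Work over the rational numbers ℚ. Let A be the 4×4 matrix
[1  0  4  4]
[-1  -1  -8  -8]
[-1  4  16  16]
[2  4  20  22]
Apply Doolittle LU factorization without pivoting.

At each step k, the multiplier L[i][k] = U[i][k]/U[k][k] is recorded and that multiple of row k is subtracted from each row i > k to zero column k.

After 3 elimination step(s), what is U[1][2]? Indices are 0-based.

U[1][2] = -4

Step 1: pivot at (0,0) is 1.
  row1 ← row1 − (-1)·row0  ⇒  L[1][0]=-1, U row1=(0, -1, -4, -4)
  row2 ← row2 − (-1)·row0  ⇒  L[2][0]=-1, U row2=(0, 4, 20, 20)
  row3 ← row3 − (2)·row0  ⇒  L[3][0]=2, U row3=(0, 4, 12, 14)
Step 2: pivot at (1,1) is -1.
  row2 ← row2 − (-4)·row1  ⇒  L[2][1]=-4, U row2=(0, 0, 4, 4)
  row3 ← row3 − (-4)·row1  ⇒  L[3][1]=-4, U row3=(0, 0, -4, -2)
Step 3: pivot at (2,2) is 4.
  row3 ← row3 − (-1)·row2  ⇒  L[3][2]=-1, U row3=(0, 0, 0, 2)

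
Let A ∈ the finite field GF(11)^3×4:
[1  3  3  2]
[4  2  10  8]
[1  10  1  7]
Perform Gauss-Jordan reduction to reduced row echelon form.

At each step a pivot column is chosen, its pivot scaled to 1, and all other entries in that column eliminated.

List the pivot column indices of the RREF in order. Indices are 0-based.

[1] R0 /= 1  ⇒  (1, 3, 3, 2)
     R1 -= 4·R0  ⇒  (0, 1, 9, 0)
     R2 -= 1·R0  ⇒  (0, 7, 9, 5)
[2] R1 /= 1  ⇒  (0, 1, 9, 0)
     R0 -= 3·R1  ⇒  (1, 0, 9, 2)
     R2 -= 7·R1  ⇒  (0, 0, 1, 5)
[3] R2 /= 1  ⇒  (0, 0, 1, 5)
     R0 -= 9·R2  ⇒  (1, 0, 0, 1)
     R1 -= 9·R2  ⇒  (0, 1, 0, 10)

pivot columns: 0, 1, 2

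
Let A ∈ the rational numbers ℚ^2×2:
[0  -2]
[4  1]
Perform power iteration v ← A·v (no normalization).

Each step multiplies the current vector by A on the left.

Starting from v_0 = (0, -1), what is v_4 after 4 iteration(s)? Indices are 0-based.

v_4 = (-30, -41)

v_0 = (0, -1).
v_1 = A·v_0 = (2, -1).
v_2 = A·v_1 = (2, 7).
v_3 = A·v_2 = (-14, 15).
v_4 = A·v_3 = (-30, -41).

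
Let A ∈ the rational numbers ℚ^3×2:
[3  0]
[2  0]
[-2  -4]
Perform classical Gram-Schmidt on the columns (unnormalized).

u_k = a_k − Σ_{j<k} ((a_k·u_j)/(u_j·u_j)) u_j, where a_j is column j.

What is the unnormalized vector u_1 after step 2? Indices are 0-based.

u_1 = (-24/17, -16/17, -52/17)

Step 1: u_0 = a_0 = (3, 2, -2).
Step 2: u_1 = a_1 − (8/17)·u_0 = (-24/17, -16/17, -52/17).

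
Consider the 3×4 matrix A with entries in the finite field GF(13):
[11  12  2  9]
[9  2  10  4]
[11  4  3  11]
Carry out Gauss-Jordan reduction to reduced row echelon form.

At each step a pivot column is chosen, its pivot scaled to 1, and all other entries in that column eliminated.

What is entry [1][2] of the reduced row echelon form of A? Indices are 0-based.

pivot(0,0)=11: scale R0 → (1, 7, 12, 2)
  clear (1,0): R1 −= (9)R0 → (0, 4, 6, 12)
  clear (2,0): R2 −= (11)R0 → (0, 5, 1, 2)
pivot(1,1)=4: scale R1 → (0, 1, 8, 3)
  clear (0,1): R0 −= (7)R1 → (1, 0, 8, 7)
  clear (2,1): R2 −= (5)R1 → (0, 0, 0, 0)
col 2: no nonzero at/below row 2; advance.
col 3: no nonzero at/below row 2; advance.

M[1][2] = 8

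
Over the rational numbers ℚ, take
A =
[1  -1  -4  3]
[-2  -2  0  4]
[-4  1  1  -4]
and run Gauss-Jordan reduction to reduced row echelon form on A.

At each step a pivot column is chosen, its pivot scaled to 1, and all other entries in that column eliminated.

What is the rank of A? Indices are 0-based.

rank = 3

step 1: normalize row 0 (÷1) = (1, -1, -4, 3)
  row 1: subtract -2×row0 = (0, -4, -8, 10)
  row 2: subtract -4×row0 = (0, -3, -15, 8)
step 2: normalize row 1 (÷-4) = (0, 1, 2, -5/2)
  row 0: subtract -1×row1 = (1, 0, -2, 1/2)
  row 2: subtract -3×row1 = (0, 0, -9, 1/2)
step 3: normalize row 2 (÷-9) = (0, 0, 1, -1/18)
  row 0: subtract -2×row2 = (1, 0, 0, 7/18)
  row 1: subtract 2×row2 = (0, 1, 0, -43/18)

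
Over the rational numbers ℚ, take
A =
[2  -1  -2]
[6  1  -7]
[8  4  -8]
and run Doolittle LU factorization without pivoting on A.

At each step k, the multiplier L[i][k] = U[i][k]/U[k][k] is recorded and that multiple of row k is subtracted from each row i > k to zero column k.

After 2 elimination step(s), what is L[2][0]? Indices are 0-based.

L[2][0] = 4

k=0: U[0][0]=2
  eliminate (1,0): mult=3, new row 1: (0, 4, -1); set L[1][0]=3
  eliminate (2,0): mult=4, new row 2: (0, 8, 0); set L[2][0]=4
k=1: U[1][1]=4
  eliminate (2,1): mult=2, new row 2: (0, 0, 2); set L[2][1]=2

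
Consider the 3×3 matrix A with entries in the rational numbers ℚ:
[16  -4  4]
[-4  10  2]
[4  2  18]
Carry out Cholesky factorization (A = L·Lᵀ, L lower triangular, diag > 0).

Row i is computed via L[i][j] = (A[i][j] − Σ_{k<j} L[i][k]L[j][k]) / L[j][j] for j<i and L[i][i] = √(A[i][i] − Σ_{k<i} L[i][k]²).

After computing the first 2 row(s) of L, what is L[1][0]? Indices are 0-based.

Step 1: L[0][0] = √(16) = 4.
  L[1][0] = (-4) / L[0][0] = -1.
Step 2: L[1][1] = √(9) = 3.

L[1][0] = -1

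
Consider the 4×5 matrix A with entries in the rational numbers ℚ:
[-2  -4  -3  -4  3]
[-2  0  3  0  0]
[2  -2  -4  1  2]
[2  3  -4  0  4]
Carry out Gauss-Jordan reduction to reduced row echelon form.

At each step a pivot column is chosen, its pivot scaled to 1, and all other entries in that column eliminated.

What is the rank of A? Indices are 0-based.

[1] R0 /= -2  ⇒  (1, 2, 3/2, 2, -3/2)
     R1 -= -2·R0  ⇒  (0, 4, 6, 4, -3)
     R2 -= 2·R0  ⇒  (0, -6, -7, -3, 5)
     R3 -= 2·R0  ⇒  (0, -1, -7, -4, 7)
[2] R1 /= 4  ⇒  (0, 1, 3/2, 1, -3/4)
     R0 -= 2·R1  ⇒  (1, 0, -3/2, 0, 0)
     R2 -= -6·R1  ⇒  (0, 0, 2, 3, 1/2)
     R3 -= -1·R1  ⇒  (0, 0, -11/2, -3, 25/4)
[3] R2 /= 2  ⇒  (0, 0, 1, 3/2, 1/4)
     R0 -= -3/2·R2  ⇒  (1, 0, 0, 9/4, 3/8)
     R1 -= 3/2·R2  ⇒  (0, 1, 0, -5/4, -9/8)
     R3 -= -11/2·R2  ⇒  (0, 0, 0, 21/4, 61/8)
[4] R3 /= 21/4  ⇒  (0, 0, 0, 1, 61/42)
     R0 -= 9/4·R3  ⇒  (1, 0, 0, 0, -81/28)
     R1 -= -5/4·R3  ⇒  (0, 1, 0, 0, 29/42)
     R2 -= 3/2·R3  ⇒  (0, 0, 1, 0, -27/14)

rank = 4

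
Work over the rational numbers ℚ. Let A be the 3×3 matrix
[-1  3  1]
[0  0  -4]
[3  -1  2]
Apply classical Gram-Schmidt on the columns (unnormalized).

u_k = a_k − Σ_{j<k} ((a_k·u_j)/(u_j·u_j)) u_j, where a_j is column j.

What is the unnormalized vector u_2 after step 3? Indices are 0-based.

u_2 = (0, -4, 0)

Step 1: u_0 = a_0 = (-1, 0, 3).
Step 2: u_1 = a_1 − (-3/5)·u_0 = (12/5, 0, 4/5).
Step 3: u_2 = a_2 − (1/2)·u_0 − (5/8)·u_1 = (0, -4, 0).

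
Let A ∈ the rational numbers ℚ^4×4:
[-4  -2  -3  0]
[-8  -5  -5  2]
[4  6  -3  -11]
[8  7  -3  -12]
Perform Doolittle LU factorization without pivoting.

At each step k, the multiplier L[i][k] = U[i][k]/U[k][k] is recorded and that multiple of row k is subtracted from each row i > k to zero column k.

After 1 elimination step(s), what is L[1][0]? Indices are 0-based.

k=0: U[0][0]=-4
  eliminate (1,0): mult=2, new row 1: (0, -1, 1, 2); set L[1][0]=2
  eliminate (2,0): mult=-1, new row 2: (0, 4, -6, -11); set L[2][0]=-1
  eliminate (3,0): mult=-2, new row 3: (0, 3, -9, -12); set L[3][0]=-2

L[1][0] = 2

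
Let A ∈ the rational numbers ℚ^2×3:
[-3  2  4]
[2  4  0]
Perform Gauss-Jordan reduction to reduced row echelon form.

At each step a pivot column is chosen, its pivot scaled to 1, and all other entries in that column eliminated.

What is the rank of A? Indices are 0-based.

rank = 2

pivot(0,0)=-3: scale R0 → (1, -2/3, -4/3)
  clear (1,0): R1 −= (2)R0 → (0, 16/3, 8/3)
pivot(1,1)=16/3: scale R1 → (0, 1, 1/2)
  clear (0,1): R0 −= (-2/3)R1 → (1, 0, -1)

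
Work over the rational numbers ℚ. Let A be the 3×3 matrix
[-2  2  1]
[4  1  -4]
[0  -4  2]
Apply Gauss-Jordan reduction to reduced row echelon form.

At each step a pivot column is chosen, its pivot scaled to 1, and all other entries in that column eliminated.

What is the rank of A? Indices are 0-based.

pivot(0,0)=-2: scale R0 → (1, -1, -1/2)
  clear (1,0): R1 −= (4)R0 → (0, 5, -2)
pivot(1,1)=5: scale R1 → (0, 1, -2/5)
  clear (0,1): R0 −= (-1)R1 → (1, 0, -9/10)
  clear (2,1): R2 −= (-4)R1 → (0, 0, 2/5)
pivot(2,2)=2/5: scale R2 → (0, 0, 1)
  clear (0,2): R0 −= (-9/10)R2 → (1, 0, 0)
  clear (1,2): R1 −= (-2/5)R2 → (0, 1, 0)

rank = 3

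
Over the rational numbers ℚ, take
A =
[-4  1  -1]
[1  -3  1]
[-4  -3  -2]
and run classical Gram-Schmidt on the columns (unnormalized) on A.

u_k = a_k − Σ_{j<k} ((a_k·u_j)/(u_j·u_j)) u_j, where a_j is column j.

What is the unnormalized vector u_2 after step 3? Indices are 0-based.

Step 1: u_0 = a_0 = (-4, 1, -4).
Step 2: u_1 = a_1 − (5/33)·u_0 = (53/33, -104/33, -79/33).
Step 3: u_2 = a_2 − (13/33)·u_0 − (1/602)·u_1 = (345/602, 184/301, -253/602).

u_2 = (345/602, 184/301, -253/602)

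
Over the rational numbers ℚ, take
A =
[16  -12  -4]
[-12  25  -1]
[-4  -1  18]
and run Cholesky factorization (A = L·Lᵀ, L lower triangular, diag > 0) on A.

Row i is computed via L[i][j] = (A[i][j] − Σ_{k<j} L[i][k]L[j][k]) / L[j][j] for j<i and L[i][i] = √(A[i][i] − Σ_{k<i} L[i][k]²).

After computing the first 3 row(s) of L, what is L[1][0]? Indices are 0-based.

Step 1: L[0][0] = √(16) = 4.
  L[1][0] = (-12) / L[0][0] = -3.
Step 2: L[1][1] = √(16) = 4.
  L[2][0] = (-4) / L[0][0] = -1.
  L[2][1] = (-4) / L[1][1] = -1.
Step 3: L[2][2] = √(16) = 4.

L[1][0] = -3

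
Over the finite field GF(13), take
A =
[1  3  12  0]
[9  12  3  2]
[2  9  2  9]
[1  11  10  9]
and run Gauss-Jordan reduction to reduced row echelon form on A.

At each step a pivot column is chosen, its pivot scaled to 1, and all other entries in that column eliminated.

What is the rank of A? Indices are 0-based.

rank = 4

[1] R0 /= 1  ⇒  (1, 3, 12, 0)
     R1 -= 9·R0  ⇒  (0, 11, 12, 2)
     R2 -= 2·R0  ⇒  (0, 3, 4, 9)
     R3 -= 1·R0  ⇒  (0, 8, 11, 9)
[2] R1 /= 11  ⇒  (0, 1, 7, 12)
     R0 -= 3·R1  ⇒  (1, 0, 4, 3)
     R2 -= 3·R1  ⇒  (0, 0, 9, 12)
     R3 -= 8·R1  ⇒  (0, 0, 7, 4)
[3] R2 /= 9  ⇒  (0, 0, 1, 10)
     R0 -= 4·R2  ⇒  (1, 0, 0, 2)
     R1 -= 7·R2  ⇒  (0, 1, 0, 7)
     R3 -= 7·R2  ⇒  (0, 0, 0, 12)
[4] R3 /= 12  ⇒  (0, 0, 0, 1)
     R0 -= 2·R3  ⇒  (1, 0, 0, 0)
     R1 -= 7·R3  ⇒  (0, 1, 0, 0)
     R2 -= 10·R3  ⇒  (0, 0, 1, 0)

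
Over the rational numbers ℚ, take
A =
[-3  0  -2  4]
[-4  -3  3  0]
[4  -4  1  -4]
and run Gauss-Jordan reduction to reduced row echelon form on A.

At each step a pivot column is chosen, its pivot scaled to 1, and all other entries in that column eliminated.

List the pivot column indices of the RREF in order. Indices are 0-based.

pivot columns: 0, 1, 2

pivot(0,0)=-3: scale R0 → (1, 0, 2/3, -4/3)
  clear (1,0): R1 −= (-4)R0 → (0, -3, 17/3, -16/3)
  clear (2,0): R2 −= (4)R0 → (0, -4, -5/3, 4/3)
pivot(1,1)=-3: scale R1 → (0, 1, -17/9, 16/9)
  clear (2,1): R2 −= (-4)R1 → (0, 0, -83/9, 76/9)
pivot(2,2)=-83/9: scale R2 → (0, 0, 1, -76/83)
  clear (0,2): R0 −= (2/3)R2 → (1, 0, 0, -60/83)
  clear (1,2): R1 −= (-17/9)R2 → (0, 1, 0, 4/83)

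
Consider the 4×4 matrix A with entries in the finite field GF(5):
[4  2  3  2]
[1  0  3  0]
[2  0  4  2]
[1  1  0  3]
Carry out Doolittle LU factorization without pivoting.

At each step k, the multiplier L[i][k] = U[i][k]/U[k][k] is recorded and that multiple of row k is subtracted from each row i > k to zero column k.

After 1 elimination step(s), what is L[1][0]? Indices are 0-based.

L[1][0] = 4

k=0: U[0][0]=4
  eliminate (1,0): mult=4, new row 1: (0, 2, 1, 2); set L[1][0]=4
  eliminate (2,0): mult=3, new row 2: (0, 4, 0, 1); set L[2][0]=3
  eliminate (3,0): mult=4, new row 3: (0, 3, 3, 0); set L[3][0]=4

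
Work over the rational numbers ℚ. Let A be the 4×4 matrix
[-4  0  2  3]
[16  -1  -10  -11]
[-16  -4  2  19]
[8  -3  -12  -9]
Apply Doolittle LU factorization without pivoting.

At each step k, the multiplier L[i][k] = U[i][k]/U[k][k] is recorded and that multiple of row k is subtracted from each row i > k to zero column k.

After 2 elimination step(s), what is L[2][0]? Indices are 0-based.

[col 0] pivot -4
  R1 -= -4*R0 → (0, -1, -2, 1)  (L[1][0] := -4)
  R2 -= 4*R0 → (0, -4, -6, 7)  (L[2][0] := 4)
  R3 -= -2*R0 → (0, -3, -8, -3)  (L[3][0] := -2)
[col 1] pivot -1
  R2 -= 4*R1 → (0, 0, 2, 3)  (L[2][1] := 4)
  R3 -= 3*R1 → (0, 0, -2, -6)  (L[3][1] := 3)

L[2][0] = 4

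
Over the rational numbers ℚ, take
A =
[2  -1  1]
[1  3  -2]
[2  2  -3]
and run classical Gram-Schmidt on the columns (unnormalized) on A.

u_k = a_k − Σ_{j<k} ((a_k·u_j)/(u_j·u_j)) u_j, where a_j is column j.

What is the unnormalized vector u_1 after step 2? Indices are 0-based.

u_1 = (-19/9, 22/9, 8/9)

Step 1: u_0 = a_0 = (2, 1, 2).
Step 2: u_1 = a_1 − (5/9)·u_0 = (-19/9, 22/9, 8/9).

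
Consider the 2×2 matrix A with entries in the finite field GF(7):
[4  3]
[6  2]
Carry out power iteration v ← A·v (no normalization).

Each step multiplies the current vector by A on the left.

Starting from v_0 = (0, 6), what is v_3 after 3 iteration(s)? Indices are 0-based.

v_0 = (0, 6).
v_1 = A·v_0 = (4, 5).
v_2 = A·v_1 = (3, 6).
v_3 = A·v_2 = (2, 2).

v_3 = (2, 2)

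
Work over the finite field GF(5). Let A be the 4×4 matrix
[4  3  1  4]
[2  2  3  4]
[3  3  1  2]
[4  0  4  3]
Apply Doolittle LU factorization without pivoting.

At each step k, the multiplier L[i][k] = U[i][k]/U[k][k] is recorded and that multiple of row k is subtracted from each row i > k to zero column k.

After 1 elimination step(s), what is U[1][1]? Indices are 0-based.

k=0: U[0][0]=4
  eliminate (1,0): mult=3, new row 1: (0, 3, 0, 2); set L[1][0]=3
  eliminate (2,0): mult=2, new row 2: (0, 2, 4, 4); set L[2][0]=2
  eliminate (3,0): mult=1, new row 3: (0, 2, 3, 4); set L[3][0]=1

U[1][1] = 3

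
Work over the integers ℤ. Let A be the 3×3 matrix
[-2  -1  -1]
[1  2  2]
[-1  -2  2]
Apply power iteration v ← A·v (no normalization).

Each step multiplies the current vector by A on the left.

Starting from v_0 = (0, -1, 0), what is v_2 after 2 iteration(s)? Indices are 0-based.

v_2 = (-2, 1, 7)

v_0 = (0, -1, 0).
v_1 = A·v_0 = (1, -2, 2).
v_2 = A·v_1 = (-2, 1, 7).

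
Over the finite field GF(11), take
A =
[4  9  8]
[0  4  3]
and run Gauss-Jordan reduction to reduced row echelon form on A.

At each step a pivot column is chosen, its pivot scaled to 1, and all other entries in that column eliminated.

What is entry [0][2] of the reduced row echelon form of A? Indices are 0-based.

M[0][2] = 1

pivot(0,0)=4: scale R0 → (1, 5, 2)
pivot(1,1)=4: scale R1 → (0, 1, 9)
  clear (0,1): R0 −= (5)R1 → (1, 0, 1)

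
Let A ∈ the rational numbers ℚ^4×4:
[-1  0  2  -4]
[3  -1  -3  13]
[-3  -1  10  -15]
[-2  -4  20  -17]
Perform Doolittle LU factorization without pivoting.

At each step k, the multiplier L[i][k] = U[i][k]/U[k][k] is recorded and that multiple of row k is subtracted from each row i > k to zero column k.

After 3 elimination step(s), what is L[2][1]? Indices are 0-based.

[col 0] pivot -1
  R1 -= -3*R0 → (0, -1, 3, 1)  (L[1][0] := -3)
  R2 -= 3*R0 → (0, -1, 4, -3)  (L[2][0] := 3)
  R3 -= 2*R0 → (0, -4, 16, -9)  (L[3][0] := 2)
[col 1] pivot -1
  R2 -= 1*R1 → (0, 0, 1, -4)  (L[2][1] := 1)
  R3 -= 4*R1 → (0, 0, 4, -13)  (L[3][1] := 4)
[col 2] pivot 1
  R3 -= 4*R2 → (0, 0, 0, 3)  (L[3][2] := 4)

L[2][1] = 1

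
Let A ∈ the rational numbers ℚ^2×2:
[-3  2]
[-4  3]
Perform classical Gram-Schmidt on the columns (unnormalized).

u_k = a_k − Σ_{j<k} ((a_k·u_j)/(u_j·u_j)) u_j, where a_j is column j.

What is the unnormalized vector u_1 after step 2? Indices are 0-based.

u_1 = (-4/25, 3/25)

Step 1: u_0 = a_0 = (-3, -4).
Step 2: u_1 = a_1 − (-18/25)·u_0 = (-4/25, 3/25).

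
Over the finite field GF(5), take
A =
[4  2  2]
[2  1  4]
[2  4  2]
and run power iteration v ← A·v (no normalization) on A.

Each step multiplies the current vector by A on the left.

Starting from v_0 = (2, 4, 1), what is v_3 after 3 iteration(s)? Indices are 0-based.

v_3 = (3, 3, 0)

v_0 = (2, 4, 1).
v_1 = A·v_0 = (3, 2, 2).
v_2 = A·v_1 = (0, 1, 3).
v_3 = A·v_2 = (3, 3, 0).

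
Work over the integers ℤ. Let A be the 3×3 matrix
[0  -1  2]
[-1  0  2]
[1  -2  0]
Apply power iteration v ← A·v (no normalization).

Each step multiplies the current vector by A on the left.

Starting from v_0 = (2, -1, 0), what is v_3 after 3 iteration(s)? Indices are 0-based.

v_3 = (3, 0, -4)

v_0 = (2, -1, 0).
v_1 = A·v_0 = (1, -2, 4).
v_2 = A·v_1 = (10, 7, 5).
v_3 = A·v_2 = (3, 0, -4).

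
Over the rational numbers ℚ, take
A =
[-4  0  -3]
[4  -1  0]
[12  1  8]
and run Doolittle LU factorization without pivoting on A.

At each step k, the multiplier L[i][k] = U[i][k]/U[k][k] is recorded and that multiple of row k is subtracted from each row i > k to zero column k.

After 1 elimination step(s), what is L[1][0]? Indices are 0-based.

L[1][0] = -1

[col 0] pivot -4
  R1 -= -1*R0 → (0, -1, -3)  (L[1][0] := -1)
  R2 -= -3*R0 → (0, 1, -1)  (L[2][0] := -3)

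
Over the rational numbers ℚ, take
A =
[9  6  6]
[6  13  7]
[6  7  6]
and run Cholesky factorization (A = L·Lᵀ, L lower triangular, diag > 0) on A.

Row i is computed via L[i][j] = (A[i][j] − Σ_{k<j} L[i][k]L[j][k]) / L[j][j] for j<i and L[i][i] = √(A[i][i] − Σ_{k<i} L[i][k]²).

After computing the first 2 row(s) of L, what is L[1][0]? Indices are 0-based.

L[1][0] = 2

Step 1: L[0][0] = √(9) = 3.
  L[1][0] = (6) / L[0][0] = 2.
Step 2: L[1][1] = √(9) = 3.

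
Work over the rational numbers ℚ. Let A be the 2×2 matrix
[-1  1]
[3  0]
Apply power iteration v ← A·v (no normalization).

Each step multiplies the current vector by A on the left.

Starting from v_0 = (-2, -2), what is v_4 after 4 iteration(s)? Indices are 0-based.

v_0 = (-2, -2).
v_1 = A·v_0 = (0, -6).
v_2 = A·v_1 = (-6, 0).
v_3 = A·v_2 = (6, -18).
v_4 = A·v_3 = (-24, 18).

v_4 = (-24, 18)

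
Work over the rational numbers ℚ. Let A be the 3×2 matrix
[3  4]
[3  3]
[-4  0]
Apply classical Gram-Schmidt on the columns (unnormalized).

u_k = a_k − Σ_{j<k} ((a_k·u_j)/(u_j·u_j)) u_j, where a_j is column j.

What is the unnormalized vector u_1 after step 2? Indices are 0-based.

Step 1: u_0 = a_0 = (3, 3, -4).
Step 2: u_1 = a_1 − (21/34)·u_0 = (73/34, 39/34, 42/17).

u_1 = (73/34, 39/34, 42/17)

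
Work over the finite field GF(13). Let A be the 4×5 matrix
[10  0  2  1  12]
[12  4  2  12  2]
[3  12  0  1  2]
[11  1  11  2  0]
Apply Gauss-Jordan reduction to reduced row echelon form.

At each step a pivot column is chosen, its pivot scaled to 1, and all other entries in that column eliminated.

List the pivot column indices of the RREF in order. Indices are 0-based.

pivot(0,0)=10: scale R0 → (1, 0, 8, 4, 9)
  clear (1,0): R1 −= (12)R0 → (0, 4, 10, 3, 11)
  clear (2,0): R2 −= (3)R0 → (0, 12, 2, 2, 1)
  clear (3,0): R3 −= (11)R0 → (0, 1, 1, 10, 5)
pivot(1,1)=4: scale R1 → (0, 1, 9, 4, 6)
  clear (2,1): R2 −= (12)R1 → (0, 0, 11, 6, 7)
  clear (3,1): R3 −= (1)R1 → (0, 0, 5, 6, 12)
pivot(2,2)=11: scale R2 → (0, 0, 1, 10, 3)
  clear (0,2): R0 −= (8)R2 → (1, 0, 0, 2, 11)
  clear (1,2): R1 −= (9)R2 → (0, 1, 0, 5, 5)
  clear (3,2): R3 −= (5)R2 → (0, 0, 0, 8, 10)
pivot(3,3)=8: scale R3 → (0, 0, 0, 1, 11)
  clear (0,3): R0 −= (2)R3 → (1, 0, 0, 0, 2)
  clear (1,3): R1 −= (5)R3 → (0, 1, 0, 0, 2)
  clear (2,3): R2 −= (10)R3 → (0, 0, 1, 0, 10)

pivot columns: 0, 1, 2, 3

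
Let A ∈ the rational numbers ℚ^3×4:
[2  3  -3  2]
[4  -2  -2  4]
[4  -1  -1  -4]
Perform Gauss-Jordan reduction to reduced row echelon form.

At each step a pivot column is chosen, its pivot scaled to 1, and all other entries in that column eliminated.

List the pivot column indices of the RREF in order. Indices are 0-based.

[1] R0 /= 2  ⇒  (1, 3/2, -3/2, 1)
     R1 -= 4·R0  ⇒  (0, -8, 4, 0)
     R2 -= 4·R0  ⇒  (0, -7, 5, -8)
[2] R1 /= -8  ⇒  (0, 1, -1/2, 0)
     R0 -= 3/2·R1  ⇒  (1, 0, -3/4, 1)
     R2 -= -7·R1  ⇒  (0, 0, 3/2, -8)
[3] R2 /= 3/2  ⇒  (0, 0, 1, -16/3)
     R0 -= -3/4·R2  ⇒  (1, 0, 0, -3)
     R1 -= -1/2·R2  ⇒  (0, 1, 0, -8/3)

pivot columns: 0, 1, 2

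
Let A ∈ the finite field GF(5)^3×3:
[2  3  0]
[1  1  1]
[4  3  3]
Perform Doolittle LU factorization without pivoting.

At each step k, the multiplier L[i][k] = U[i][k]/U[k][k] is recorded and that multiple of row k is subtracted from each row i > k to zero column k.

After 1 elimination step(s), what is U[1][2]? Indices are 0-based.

U[1][2] = 1

k=0: U[0][0]=2
  eliminate (1,0): mult=3, new row 1: (0, 2, 1); set L[1][0]=3
  eliminate (2,0): mult=2, new row 2: (0, 2, 3); set L[2][0]=2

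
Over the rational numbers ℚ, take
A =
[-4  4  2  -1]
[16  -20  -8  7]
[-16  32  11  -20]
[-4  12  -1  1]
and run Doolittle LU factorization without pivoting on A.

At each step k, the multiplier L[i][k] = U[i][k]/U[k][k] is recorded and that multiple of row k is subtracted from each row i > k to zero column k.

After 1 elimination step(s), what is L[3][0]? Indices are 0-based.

Step 1: pivot at (0,0) is -4.
  row1 ← row1 − (-4)·row0  ⇒  L[1][0]=-4, U row1=(0, -4, 0, 3)
  row2 ← row2 − (4)·row0  ⇒  L[2][0]=4, U row2=(0, 16, 3, -16)
  row3 ← row3 − (1)·row0  ⇒  L[3][0]=1, U row3=(0, 8, -3, 2)

L[3][0] = 1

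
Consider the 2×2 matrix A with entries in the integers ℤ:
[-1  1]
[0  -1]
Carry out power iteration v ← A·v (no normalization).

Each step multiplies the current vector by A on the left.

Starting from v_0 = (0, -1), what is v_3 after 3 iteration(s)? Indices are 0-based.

v_0 = (0, -1).
v_1 = A·v_0 = (-1, 1).
v_2 = A·v_1 = (2, -1).
v_3 = A·v_2 = (-3, 1).

v_3 = (-3, 1)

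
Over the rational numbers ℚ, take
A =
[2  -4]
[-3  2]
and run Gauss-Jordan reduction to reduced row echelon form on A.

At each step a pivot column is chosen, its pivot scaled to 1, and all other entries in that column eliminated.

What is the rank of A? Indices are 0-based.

step 1: normalize row 0 (÷2) = (1, -2)
  row 1: subtract -3×row0 = (0, -4)
step 2: normalize row 1 (÷-4) = (0, 1)
  row 0: subtract -2×row1 = (1, 0)

rank = 2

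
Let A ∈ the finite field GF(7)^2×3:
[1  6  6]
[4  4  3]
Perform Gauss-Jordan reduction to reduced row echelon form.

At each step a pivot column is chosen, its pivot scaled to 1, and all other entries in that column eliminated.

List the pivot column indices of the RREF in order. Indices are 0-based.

pivot columns: 0, 1

[1] R0 /= 1  ⇒  (1, 6, 6)
     R1 -= 4·R0  ⇒  (0, 1, 0)
[2] R1 /= 1  ⇒  (0, 1, 0)
     R0 -= 6·R1  ⇒  (1, 0, 6)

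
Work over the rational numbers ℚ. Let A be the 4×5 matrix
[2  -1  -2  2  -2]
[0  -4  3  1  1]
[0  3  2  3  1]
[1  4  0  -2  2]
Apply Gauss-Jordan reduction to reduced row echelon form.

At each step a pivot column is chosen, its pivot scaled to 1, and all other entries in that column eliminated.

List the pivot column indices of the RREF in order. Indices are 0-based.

[1] R0 /= 2  ⇒  (1, -1/2, -1, 1, -1)
     R3 -= 1·R0  ⇒  (0, 9/2, 1, -3, 3)
[2] R1 /= -4  ⇒  (0, 1, -3/4, -1/4, -1/4)
     R0 -= -1/2·R1  ⇒  (1, 0, -11/8, 7/8, -9/8)
     R2 -= 3·R1  ⇒  (0, 0, 17/4, 15/4, 7/4)
     R3 -= 9/2·R1  ⇒  (0, 0, 35/8, -15/8, 33/8)
[3] R2 /= 17/4  ⇒  (0, 0, 1, 15/17, 7/17)
     R0 -= -11/8·R2  ⇒  (1, 0, 0, 71/34, -19/34)
     R1 -= -3/4·R2  ⇒  (0, 1, 0, 7/17, 1/17)
     R3 -= 35/8·R2  ⇒  (0, 0, 0, -195/34, 79/34)
[4] R3 /= -195/34  ⇒  (0, 0, 0, 1, -79/195)
     R0 -= 71/34·R3  ⇒  (1, 0, 0, 0, 56/195)
     R1 -= 7/17·R3  ⇒  (0, 1, 0, 0, 44/195)
     R2 -= 15/17·R3  ⇒  (0, 0, 1, 0, 10/13)

pivot columns: 0, 1, 2, 3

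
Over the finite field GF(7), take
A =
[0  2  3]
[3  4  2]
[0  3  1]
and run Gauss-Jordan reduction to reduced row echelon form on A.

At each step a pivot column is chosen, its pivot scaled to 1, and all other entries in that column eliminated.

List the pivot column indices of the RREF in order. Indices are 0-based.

[1] R0 <-> R1
[1] R0 /= 3  ⇒  (1, 6, 3)
[2] R1 /= 2  ⇒  (0, 1, 5)
     R0 -= 6·R1  ⇒  (1, 0, 1)
     R2 -= 3·R1  ⇒  (0, 0, 0)
column 2 empty below row 2

pivot columns: 0, 1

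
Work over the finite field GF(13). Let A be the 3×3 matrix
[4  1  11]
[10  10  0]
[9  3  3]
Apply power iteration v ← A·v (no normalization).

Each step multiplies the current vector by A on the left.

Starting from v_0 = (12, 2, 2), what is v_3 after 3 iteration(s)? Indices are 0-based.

v_3 = (3, 5, 12)

v_0 = (12, 2, 2).
v_1 = A·v_0 = (7, 10, 3).
v_2 = A·v_1 = (6, 1, 11).
v_3 = A·v_2 = (3, 5, 12).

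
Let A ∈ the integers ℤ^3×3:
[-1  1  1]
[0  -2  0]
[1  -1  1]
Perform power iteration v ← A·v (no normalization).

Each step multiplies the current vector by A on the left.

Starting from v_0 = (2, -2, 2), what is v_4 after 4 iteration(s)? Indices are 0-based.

v_0 = (2, -2, 2).
v_1 = A·v_0 = (-2, 4, 6).
v_2 = A·v_1 = (12, -8, 0).
v_3 = A·v_2 = (-20, 16, 20).
v_4 = A·v_3 = (56, -32, -16).

v_4 = (56, -32, -16)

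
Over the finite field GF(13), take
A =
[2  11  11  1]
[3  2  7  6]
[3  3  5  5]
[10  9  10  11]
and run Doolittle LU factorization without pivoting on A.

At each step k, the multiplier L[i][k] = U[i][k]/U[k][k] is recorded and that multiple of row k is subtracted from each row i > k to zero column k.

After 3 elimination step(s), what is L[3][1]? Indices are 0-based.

Step 1: pivot at (0,0) is 2.
  row1 ← row1 − (8)·row0  ⇒  L[1][0]=8, U row1=(0, 5, 10, 11)
  row2 ← row2 − (8)·row0  ⇒  L[2][0]=8, U row2=(0, 6, 8, 10)
  row3 ← row3 − (5)·row0  ⇒  L[3][0]=5, U row3=(0, 6, 7, 6)
Step 2: pivot at (1,1) is 5.
  row2 ← row2 − (9)·row1  ⇒  L[2][1]=9, U row2=(0, 0, 9, 2)
  row3 ← row3 − (9)·row1  ⇒  L[3][1]=9, U row3=(0, 0, 8, 11)
Step 3: pivot at (2,2) is 9.
  row3 ← row3 − (11)·row2  ⇒  L[3][2]=11, U row3=(0, 0, 0, 2)

L[3][1] = 9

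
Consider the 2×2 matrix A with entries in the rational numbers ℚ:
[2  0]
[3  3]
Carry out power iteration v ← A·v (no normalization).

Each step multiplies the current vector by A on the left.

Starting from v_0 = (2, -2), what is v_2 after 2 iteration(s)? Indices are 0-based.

v_0 = (2, -2).
v_1 = A·v_0 = (4, 0).
v_2 = A·v_1 = (8, 12).

v_2 = (8, 12)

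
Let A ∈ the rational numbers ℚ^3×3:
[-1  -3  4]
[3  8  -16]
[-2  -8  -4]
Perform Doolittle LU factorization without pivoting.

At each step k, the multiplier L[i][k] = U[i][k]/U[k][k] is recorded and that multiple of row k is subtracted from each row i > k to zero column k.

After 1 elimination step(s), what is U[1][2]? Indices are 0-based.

U[1][2] = -4

Step 1: pivot at (0,0) is -1.
  row1 ← row1 − (-3)·row0  ⇒  L[1][0]=-3, U row1=(0, -1, -4)
  row2 ← row2 − (2)·row0  ⇒  L[2][0]=2, U row2=(0, -2, -12)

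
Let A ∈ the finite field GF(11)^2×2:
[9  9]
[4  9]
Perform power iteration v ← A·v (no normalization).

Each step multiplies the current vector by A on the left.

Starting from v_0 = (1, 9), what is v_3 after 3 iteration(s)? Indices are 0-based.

v_3 = (1, 2)

v_0 = (1, 9).
v_1 = A·v_0 = (2, 8).
v_2 = A·v_1 = (2, 3).
v_3 = A·v_2 = (1, 2).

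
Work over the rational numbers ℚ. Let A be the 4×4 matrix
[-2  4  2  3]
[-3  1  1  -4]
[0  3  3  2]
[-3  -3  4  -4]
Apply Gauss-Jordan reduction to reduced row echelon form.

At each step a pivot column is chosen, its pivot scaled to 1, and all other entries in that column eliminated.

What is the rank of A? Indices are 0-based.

pivot(0,0)=-2: scale R0 → (1, -2, -1, -3/2)
  clear (1,0): R1 −= (-3)R0 → (0, -5, -2, -17/2)
  clear (3,0): R3 −= (-3)R0 → (0, -9, 1, -17/2)
pivot(1,1)=-5: scale R1 → (0, 1, 2/5, 17/10)
  clear (0,1): R0 −= (-2)R1 → (1, 0, -1/5, 19/10)
  clear (2,1): R2 −= (3)R1 → (0, 0, 9/5, -31/10)
  clear (3,1): R3 −= (-9)R1 → (0, 0, 23/5, 34/5)
pivot(2,2)=9/5: scale R2 → (0, 0, 1, -31/18)
  clear (0,2): R0 −= (-1/5)R2 → (1, 0, 0, 14/9)
  clear (1,2): R1 −= (2/5)R2 → (0, 1, 0, 43/18)
  clear (3,2): R3 −= (23/5)R2 → (0, 0, 0, 265/18)
pivot(3,3)=265/18: scale R3 → (0, 0, 0, 1)
  clear (0,3): R0 −= (14/9)R3 → (1, 0, 0, 0)
  clear (1,3): R1 −= (43/18)R3 → (0, 1, 0, 0)
  clear (2,3): R2 −= (-31/18)R3 → (0, 0, 1, 0)

rank = 4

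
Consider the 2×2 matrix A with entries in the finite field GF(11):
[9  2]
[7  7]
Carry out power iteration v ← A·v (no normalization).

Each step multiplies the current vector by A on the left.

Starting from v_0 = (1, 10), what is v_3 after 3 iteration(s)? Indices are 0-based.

v_0 = (1, 10).
v_1 = A·v_0 = (7, 0).
v_2 = A·v_1 = (8, 5).
v_3 = A·v_2 = (5, 3).

v_3 = (5, 3)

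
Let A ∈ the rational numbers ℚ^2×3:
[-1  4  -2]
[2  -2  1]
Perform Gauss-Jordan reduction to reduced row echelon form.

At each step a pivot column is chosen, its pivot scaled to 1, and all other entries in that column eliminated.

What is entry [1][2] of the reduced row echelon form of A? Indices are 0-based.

M[1][2] = -1/2

step 1: normalize row 0 (÷-1) = (1, -4, 2)
  row 1: subtract 2×row0 = (0, 6, -3)
step 2: normalize row 1 (÷6) = (0, 1, -1/2)
  row 0: subtract -4×row1 = (1, 0, 0)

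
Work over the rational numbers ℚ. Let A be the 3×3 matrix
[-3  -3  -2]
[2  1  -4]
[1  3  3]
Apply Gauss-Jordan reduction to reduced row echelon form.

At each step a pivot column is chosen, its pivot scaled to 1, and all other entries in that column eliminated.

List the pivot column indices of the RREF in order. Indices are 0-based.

pivot columns: 0, 1, 2

step 1: normalize row 0 (÷-3) = (1, 1, 2/3)
  row 1: subtract 2×row0 = (0, -1, -16/3)
  row 2: subtract 1×row0 = (0, 2, 7/3)
step 2: normalize row 1 (÷-1) = (0, 1, 16/3)
  row 0: subtract 1×row1 = (1, 0, -14/3)
  row 2: subtract 2×row1 = (0, 0, -25/3)
step 3: normalize row 2 (÷-25/3) = (0, 0, 1)
  row 0: subtract -14/3×row2 = (1, 0, 0)
  row 1: subtract 16/3×row2 = (0, 1, 0)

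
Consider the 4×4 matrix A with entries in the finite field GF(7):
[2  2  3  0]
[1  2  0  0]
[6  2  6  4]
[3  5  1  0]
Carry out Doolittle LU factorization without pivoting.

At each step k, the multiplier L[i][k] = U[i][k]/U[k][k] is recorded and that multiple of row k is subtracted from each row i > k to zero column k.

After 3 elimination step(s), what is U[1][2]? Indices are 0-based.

[col 0] pivot 2
  R1 -= 4*R0 → (0, 1, 2, 0)  (L[1][0] := 4)
  R2 -= 3*R0 → (0, 3, 4, 4)  (L[2][0] := 3)
  R3 -= 5*R0 → (0, 2, 0, 0)  (L[3][0] := 5)
[col 1] pivot 1
  R2 -= 3*R1 → (0, 0, 5, 4)  (L[2][1] := 3)
  R3 -= 2*R1 → (0, 0, 3, 0)  (L[3][1] := 2)
[col 2] pivot 5
  R3 -= 2*R2 → (0, 0, 0, 6)  (L[3][2] := 2)

U[1][2] = 2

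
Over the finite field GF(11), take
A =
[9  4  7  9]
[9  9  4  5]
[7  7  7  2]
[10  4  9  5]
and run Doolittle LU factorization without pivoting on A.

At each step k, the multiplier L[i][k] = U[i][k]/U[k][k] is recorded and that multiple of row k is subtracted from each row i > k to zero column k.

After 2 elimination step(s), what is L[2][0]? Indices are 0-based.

k=0: U[0][0]=9
  eliminate (1,0): mult=1, new row 1: (0, 5, 8, 7); set L[1][0]=1
  eliminate (2,0): mult=2, new row 2: (0, 10, 4, 6); set L[2][0]=2
  eliminate (3,0): mult=6, new row 3: (0, 2, 0, 6); set L[3][0]=6
k=1: U[1][1]=5
  eliminate (2,1): mult=2, new row 2: (0, 0, 10, 3); set L[2][1]=2
  eliminate (3,1): mult=7, new row 3: (0, 0, 10, 1); set L[3][1]=7

L[2][0] = 2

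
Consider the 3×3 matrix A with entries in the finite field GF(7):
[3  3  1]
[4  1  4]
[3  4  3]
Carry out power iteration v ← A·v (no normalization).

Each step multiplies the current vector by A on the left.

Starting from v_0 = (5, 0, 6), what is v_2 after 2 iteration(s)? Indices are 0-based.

v_2 = (4, 1, 2)

v_0 = (5, 0, 6).
v_1 = A·v_0 = (0, 2, 5).
v_2 = A·v_1 = (4, 1, 2).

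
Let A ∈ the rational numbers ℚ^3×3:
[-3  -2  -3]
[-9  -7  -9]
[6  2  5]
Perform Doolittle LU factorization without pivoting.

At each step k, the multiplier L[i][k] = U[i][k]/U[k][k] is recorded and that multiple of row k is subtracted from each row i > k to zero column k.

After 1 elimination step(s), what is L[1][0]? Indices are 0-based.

k=0: U[0][0]=-3
  eliminate (1,0): mult=3, new row 1: (0, -1, 0); set L[1][0]=3
  eliminate (2,0): mult=-2, new row 2: (0, -2, -1); set L[2][0]=-2

L[1][0] = 3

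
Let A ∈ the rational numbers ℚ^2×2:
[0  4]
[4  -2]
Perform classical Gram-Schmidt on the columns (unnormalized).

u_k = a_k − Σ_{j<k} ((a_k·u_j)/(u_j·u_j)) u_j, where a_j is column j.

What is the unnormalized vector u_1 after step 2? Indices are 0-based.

u_1 = (4, 0)

Step 1: u_0 = a_0 = (0, 4).
Step 2: u_1 = a_1 − (-1/2)·u_0 = (4, 0).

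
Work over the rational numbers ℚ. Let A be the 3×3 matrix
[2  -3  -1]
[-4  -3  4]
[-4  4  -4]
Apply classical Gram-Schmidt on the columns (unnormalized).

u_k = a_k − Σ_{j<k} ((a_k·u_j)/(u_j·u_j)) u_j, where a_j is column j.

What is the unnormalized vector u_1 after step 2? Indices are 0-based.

u_1 = (-22/9, -37/9, 26/9)

Step 1: u_0 = a_0 = (2, -4, -4).
Step 2: u_1 = a_1 − (-5/18)·u_0 = (-22/9, -37/9, 26/9).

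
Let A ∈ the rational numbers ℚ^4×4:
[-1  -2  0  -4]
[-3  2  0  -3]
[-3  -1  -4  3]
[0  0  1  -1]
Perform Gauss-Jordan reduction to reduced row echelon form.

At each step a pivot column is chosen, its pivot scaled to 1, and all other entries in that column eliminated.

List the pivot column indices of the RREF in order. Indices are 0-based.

pivot columns: 0, 1, 2, 3

[1] R0 /= -1  ⇒  (1, 2, 0, 4)
     R1 -= -3·R0  ⇒  (0, 8, 0, 9)
     R2 -= -3·R0  ⇒  (0, 5, -4, 15)
[2] R1 /= 8  ⇒  (0, 1, 0, 9/8)
     R0 -= 2·R1  ⇒  (1, 0, 0, 7/4)
     R2 -= 5·R1  ⇒  (0, 0, -4, 75/8)
[3] R2 /= -4  ⇒  (0, 0, 1, -75/32)
     R3 -= 1·R2  ⇒  (0, 0, 0, 43/32)
[4] R3 /= 43/32  ⇒  (0, 0, 0, 1)
     R0 -= 7/4·R3  ⇒  (1, 0, 0, 0)
     R1 -= 9/8·R3  ⇒  (0, 1, 0, 0)
     R2 -= -75/32·R3  ⇒  (0, 0, 1, 0)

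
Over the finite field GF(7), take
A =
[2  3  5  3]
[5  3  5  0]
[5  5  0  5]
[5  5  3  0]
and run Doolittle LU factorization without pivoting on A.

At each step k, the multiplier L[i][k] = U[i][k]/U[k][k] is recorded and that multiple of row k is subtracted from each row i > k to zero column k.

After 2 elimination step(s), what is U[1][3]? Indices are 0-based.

[col 0] pivot 2
  R1 -= 6*R0 → (0, 6, 3, 3)  (L[1][0] := 6)
  R2 -= 6*R0 → (0, 1, 5, 1)  (L[2][0] := 6)
  R3 -= 6*R0 → (0, 1, 1, 3)  (L[3][0] := 6)
[col 1] pivot 6
  R2 -= 6*R1 → (0, 0, 1, 4)  (L[2][1] := 6)
  R3 -= 6*R1 → (0, 0, 4, 6)  (L[3][1] := 6)

U[1][3] = 3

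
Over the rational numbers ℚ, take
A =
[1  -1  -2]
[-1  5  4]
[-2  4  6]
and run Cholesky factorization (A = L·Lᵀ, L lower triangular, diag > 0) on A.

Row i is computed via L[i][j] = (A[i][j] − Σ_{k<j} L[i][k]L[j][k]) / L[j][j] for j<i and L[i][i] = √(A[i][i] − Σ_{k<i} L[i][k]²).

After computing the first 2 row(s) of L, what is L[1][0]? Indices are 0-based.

Step 1: L[0][0] = √(1) = 1.
  L[1][0] = (-1) / L[0][0] = -1.
Step 2: L[1][1] = √(4) = 2.

L[1][0] = -1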